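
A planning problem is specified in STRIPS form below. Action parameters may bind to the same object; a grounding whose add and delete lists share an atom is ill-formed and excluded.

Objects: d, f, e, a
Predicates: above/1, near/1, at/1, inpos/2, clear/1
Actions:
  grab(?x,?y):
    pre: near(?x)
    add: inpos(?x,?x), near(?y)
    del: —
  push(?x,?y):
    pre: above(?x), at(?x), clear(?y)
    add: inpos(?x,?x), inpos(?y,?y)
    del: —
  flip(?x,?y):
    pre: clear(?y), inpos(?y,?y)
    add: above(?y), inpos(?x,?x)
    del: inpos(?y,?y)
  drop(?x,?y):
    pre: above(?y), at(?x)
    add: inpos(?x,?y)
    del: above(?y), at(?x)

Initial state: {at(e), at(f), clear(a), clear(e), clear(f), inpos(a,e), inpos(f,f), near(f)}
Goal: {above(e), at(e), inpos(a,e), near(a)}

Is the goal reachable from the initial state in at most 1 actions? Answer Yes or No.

No

1. grab(f,e)  →  {at(e), at(f), clear(a), clear(e), clear(f), inpos(a,e), inpos(f,f), near(e), near(f)}
2. grab(e,a)  →  {at(e), at(f), clear(a), clear(e), clear(f), inpos(a,e), inpos(e,e), inpos(f,f), near(a), near(e), near(f)}
3. flip(d,e)  →  {above(e), at(e), at(f), clear(a), clear(e), clear(f), inpos(a,e), inpos(d,d), inpos(f,f), near(a), near(e), near(f)}
optimal plan length = 3; 3 > 1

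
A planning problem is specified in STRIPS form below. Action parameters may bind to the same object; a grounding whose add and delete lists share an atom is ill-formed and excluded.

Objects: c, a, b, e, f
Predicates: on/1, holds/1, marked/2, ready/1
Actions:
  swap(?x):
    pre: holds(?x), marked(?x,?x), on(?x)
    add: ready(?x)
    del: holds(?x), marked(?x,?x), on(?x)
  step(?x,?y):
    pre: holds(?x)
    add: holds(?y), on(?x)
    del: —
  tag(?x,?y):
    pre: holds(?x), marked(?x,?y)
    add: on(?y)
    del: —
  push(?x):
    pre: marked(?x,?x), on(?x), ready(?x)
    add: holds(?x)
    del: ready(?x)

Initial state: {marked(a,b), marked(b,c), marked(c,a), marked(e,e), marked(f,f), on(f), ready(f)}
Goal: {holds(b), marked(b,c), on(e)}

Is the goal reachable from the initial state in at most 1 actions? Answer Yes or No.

1. push(f)  →  {holds(f), marked(a,b), marked(b,c), marked(c,a), marked(e,e), marked(f,f), on(f)}
2. step(f,e)  →  {holds(e), holds(f), marked(a,b), marked(b,c), marked(c,a), marked(e,e), marked(f,f), on(f)}
3. step(e,b)  →  {holds(b), holds(e), holds(f), marked(a,b), marked(b,c), marked(c,a), marked(e,e), marked(f,f), on(e), on(f)}
optimal plan length = 3; 3 > 1

No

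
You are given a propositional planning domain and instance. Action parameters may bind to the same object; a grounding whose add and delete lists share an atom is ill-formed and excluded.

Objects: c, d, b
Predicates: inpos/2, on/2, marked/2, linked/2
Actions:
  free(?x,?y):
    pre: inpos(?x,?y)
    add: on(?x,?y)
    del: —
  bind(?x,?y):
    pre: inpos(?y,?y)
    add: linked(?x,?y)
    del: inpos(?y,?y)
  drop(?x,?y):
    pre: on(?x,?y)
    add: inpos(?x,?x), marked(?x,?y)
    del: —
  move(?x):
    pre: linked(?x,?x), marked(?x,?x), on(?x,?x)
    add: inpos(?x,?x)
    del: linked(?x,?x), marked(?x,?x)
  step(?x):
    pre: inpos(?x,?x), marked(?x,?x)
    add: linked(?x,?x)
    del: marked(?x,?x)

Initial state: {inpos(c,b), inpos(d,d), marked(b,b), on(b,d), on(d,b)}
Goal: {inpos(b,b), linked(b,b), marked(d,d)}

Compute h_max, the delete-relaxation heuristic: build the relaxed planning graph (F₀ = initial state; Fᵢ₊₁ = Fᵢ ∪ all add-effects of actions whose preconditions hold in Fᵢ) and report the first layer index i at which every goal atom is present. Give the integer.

F0 = init (5 atoms)
F1 = F0 ∪ {inpos(b,b), linked(b,d), linked(c,d), linked(d,d), marked(b,d), marked(d,b), on(c,b), on(d,d)}  (13 atoms)
F2 = F1 ∪ {inpos(c,c), linked(b,b), linked(c,b), linked(d,b), marked(c,b), marked(d,d), on(b,b)}  (20 atoms)
goal ⊆ F2  ⇒  h_max = 2

2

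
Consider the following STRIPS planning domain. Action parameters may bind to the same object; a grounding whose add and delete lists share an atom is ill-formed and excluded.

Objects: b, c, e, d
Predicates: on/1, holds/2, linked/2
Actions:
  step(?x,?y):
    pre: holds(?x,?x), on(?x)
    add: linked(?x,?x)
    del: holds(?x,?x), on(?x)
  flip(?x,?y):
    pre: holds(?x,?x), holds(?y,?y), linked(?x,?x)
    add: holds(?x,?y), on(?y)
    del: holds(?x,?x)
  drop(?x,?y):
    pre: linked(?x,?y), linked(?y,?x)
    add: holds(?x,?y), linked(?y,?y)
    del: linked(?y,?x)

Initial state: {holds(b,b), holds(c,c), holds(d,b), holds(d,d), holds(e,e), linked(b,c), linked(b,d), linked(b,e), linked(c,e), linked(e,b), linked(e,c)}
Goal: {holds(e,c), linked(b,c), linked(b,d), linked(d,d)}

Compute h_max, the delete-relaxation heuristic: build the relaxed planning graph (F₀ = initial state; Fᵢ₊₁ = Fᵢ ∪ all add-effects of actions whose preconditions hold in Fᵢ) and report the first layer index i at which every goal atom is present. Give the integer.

F0 = init (11 atoms)
F1 = F0 ∪ {holds(b,e), holds(c,e), holds(e,b), holds(e,c), linked(b,b), linked(c,c), linked(e,e)}  (18 atoms)
F2 = F1 ∪ {holds(b,c), holds(b,d), holds(c,b), holds(c,d), holds(e,d), on(b), on(c), on(d), on(e)}  (27 atoms)
F3 = F2 ∪ {linked(d,d)}  (28 atoms)
goal ⊆ F3  ⇒  h_max = 3

3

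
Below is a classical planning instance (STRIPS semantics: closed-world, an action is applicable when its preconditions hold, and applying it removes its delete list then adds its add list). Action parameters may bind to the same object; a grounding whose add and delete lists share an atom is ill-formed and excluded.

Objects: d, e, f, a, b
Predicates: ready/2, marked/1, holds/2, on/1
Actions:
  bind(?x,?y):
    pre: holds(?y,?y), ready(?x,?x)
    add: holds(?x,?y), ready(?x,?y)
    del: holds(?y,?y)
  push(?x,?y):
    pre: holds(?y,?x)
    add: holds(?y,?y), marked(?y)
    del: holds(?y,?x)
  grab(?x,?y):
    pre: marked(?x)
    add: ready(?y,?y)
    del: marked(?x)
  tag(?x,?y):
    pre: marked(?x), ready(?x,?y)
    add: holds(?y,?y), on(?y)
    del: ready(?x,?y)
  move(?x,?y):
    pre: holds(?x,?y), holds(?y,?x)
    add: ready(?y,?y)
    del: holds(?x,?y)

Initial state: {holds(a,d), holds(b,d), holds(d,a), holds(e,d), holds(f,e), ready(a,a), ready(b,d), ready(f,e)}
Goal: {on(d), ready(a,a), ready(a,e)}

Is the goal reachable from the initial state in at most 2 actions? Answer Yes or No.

No

1. push(d,e)  →  {holds(a,d), holds(b,d), holds(d,a), holds(e,e), holds(f,e), marked(e), ready(a,a), ready(b,d), ready(f,e)}
2. bind(a,e)  →  {holds(a,d), holds(a,e), holds(b,d), holds(d,a), holds(f,e), marked(e), ready(a,a), ready(a,e), ready(b,d), ready(f,e)}
3. push(d,b)  →  {holds(a,d), holds(a,e), holds(b,b), holds(d,a), holds(f,e), marked(b), marked(e), ready(a,a), ready(a,e), ready(b,d), ready(f,e)}
4. tag(b,d)  →  {holds(a,d), holds(a,e), holds(b,b), holds(d,a), holds(d,d), holds(f,e), marked(b), marked(e), on(d), ready(a,a), ready(a,e), ready(f,e)}
optimal plan length = 4; 4 > 2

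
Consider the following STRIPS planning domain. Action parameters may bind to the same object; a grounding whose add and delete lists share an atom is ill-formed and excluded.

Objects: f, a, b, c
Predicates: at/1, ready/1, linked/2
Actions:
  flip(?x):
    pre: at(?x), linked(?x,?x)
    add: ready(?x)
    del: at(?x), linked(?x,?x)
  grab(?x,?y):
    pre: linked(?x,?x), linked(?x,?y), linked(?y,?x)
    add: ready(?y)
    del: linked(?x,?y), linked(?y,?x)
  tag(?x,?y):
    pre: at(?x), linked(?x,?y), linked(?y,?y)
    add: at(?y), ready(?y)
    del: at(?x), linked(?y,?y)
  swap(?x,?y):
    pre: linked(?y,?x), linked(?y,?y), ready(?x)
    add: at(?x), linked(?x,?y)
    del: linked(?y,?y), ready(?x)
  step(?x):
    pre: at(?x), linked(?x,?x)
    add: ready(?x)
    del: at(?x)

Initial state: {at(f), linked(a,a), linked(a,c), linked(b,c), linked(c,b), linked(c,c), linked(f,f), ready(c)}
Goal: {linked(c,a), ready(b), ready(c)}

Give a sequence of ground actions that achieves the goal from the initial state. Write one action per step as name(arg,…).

1. grab(c,b)  →  {at(f), linked(a,a), linked(a,c), linked(c,c), linked(f,f), ready(b), ready(c)}
2. swap(c,a)  →  {at(c), at(f), linked(a,c), linked(c,a), linked(c,c), linked(f,f), ready(b)}
3. flip(c)  →  {at(f), linked(a,c), linked(c,a), linked(f,f), ready(b), ready(c)}

grab(c,b); swap(c,a); flip(c)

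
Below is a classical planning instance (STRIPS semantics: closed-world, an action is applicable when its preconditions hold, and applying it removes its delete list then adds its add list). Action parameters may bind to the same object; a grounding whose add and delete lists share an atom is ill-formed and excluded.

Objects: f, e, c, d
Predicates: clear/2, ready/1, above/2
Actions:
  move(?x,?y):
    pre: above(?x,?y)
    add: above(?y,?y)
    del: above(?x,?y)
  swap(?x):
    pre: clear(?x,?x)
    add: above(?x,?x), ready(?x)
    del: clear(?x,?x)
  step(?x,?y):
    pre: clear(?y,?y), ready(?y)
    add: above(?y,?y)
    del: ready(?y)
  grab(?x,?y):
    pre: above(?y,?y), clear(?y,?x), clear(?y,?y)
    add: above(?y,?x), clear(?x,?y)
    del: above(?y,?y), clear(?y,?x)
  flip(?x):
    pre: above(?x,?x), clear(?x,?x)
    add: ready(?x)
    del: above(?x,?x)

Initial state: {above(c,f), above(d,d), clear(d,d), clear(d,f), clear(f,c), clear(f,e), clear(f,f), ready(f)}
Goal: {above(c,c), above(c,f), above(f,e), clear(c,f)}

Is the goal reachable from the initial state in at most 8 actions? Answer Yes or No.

Yes

1. step(f,f)  →  {above(c,f), above(d,d), above(f,f), clear(d,d), clear(d,f), clear(f,c), clear(f,e), clear(f,f)}
2. grab(f,d)  →  {above(c,f), above(d,f), above(f,f), clear(d,d), clear(f,c), clear(f,d), clear(f,e), clear(f,f)}
3. grab(e,f)  →  {above(c,f), above(d,f), above(f,e), clear(d,d), clear(e,f), clear(f,c), clear(f,d), clear(f,f)}
4. move(d,f)  →  {above(c,f), above(f,e), above(f,f), clear(d,d), clear(e,f), clear(f,c), clear(f,d), clear(f,f)}
5. grab(c,f)  →  {above(c,f), above(f,c), above(f,e), clear(c,f), clear(d,d), clear(e,f), clear(f,d), clear(f,f)}
6. move(f,c)  →  {above(c,c), above(c,f), above(f,e), clear(c,f), clear(d,d), clear(e,f), clear(f,d), clear(f,f)}
optimal plan length = 6; 6 ≤ 8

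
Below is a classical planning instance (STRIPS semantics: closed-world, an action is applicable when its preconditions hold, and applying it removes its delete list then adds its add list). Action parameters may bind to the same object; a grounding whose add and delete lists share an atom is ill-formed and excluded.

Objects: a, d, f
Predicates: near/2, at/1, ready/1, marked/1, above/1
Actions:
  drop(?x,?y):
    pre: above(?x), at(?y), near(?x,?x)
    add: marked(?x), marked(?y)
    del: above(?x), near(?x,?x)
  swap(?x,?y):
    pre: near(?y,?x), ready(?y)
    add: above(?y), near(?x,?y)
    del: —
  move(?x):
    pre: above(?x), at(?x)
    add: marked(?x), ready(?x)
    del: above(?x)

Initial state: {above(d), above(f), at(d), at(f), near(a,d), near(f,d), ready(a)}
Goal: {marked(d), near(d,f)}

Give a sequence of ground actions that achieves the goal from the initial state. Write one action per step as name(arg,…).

move(d); move(f); swap(d,f)

1. move(d)  →  {above(f), at(d), at(f), marked(d), near(a,d), near(f,d), ready(a), ready(d)}
2. move(f)  →  {at(d), at(f), marked(d), marked(f), near(a,d), near(f,d), ready(a), ready(d), ready(f)}
3. swap(d,f)  →  {above(f), at(d), at(f), marked(d), marked(f), near(a,d), near(d,f), near(f,d), ready(a), ready(d), ready(f)}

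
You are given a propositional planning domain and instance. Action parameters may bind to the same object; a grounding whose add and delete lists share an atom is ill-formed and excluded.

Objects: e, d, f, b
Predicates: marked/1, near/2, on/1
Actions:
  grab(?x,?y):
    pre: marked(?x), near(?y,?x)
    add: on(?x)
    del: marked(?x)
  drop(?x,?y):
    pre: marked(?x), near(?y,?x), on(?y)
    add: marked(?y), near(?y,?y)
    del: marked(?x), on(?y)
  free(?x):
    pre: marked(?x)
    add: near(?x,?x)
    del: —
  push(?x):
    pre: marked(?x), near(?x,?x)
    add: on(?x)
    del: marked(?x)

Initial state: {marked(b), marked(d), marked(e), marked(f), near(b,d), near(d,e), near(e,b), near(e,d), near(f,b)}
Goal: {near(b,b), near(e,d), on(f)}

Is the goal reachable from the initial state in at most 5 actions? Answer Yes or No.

Yes

1. free(f)  →  {marked(b), marked(d), marked(e), marked(f), near(b,d), near(d,e), near(e,b), near(e,d), near(f,b), near(f,f)}
2. grab(f,f)  →  {marked(b), marked(d), marked(e), near(b,d), near(d,e), near(e,b), near(e,d), near(f,b), near(f,f), on(f)}
3. free(b)  →  {marked(b), marked(d), marked(e), near(b,b), near(b,d), near(d,e), near(e,b), near(e,d), near(f,b), near(f,f), on(f)}
optimal plan length = 3; 3 ≤ 5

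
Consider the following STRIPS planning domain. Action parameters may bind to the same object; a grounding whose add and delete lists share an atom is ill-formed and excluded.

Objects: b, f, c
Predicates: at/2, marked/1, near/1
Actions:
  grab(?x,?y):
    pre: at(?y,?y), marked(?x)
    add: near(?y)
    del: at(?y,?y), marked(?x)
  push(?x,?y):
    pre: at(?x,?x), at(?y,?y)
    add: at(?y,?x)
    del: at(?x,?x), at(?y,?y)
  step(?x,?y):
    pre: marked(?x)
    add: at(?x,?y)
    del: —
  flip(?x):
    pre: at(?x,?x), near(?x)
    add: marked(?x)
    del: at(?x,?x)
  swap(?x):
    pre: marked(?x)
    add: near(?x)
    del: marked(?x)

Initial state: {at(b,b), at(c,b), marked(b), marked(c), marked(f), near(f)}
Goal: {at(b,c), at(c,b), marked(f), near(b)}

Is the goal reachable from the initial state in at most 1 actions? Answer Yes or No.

No

1. grab(c,b)  →  {at(c,b), marked(b), marked(f), near(b), near(f)}
2. step(b,c)  →  {at(b,c), at(c,b), marked(b), marked(f), near(b), near(f)}
optimal plan length = 2; 2 > 1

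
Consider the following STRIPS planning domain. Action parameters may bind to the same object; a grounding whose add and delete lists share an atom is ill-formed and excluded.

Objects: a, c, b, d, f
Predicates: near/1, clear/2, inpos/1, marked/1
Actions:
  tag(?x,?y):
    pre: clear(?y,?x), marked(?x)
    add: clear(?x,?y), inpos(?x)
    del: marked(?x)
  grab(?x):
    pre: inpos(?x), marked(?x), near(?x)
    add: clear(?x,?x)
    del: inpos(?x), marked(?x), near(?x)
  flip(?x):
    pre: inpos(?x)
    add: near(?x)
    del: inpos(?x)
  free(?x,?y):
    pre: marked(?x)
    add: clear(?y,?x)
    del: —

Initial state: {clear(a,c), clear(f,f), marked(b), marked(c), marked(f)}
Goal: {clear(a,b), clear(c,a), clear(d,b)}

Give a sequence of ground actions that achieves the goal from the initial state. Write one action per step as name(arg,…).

tag(c,a); free(b,a); free(b,d)

1. tag(c,a)  →  {clear(a,c), clear(c,a), clear(f,f), inpos(c), marked(b), marked(f)}
2. free(b,a)  →  {clear(a,b), clear(a,c), clear(c,a), clear(f,f), inpos(c), marked(b), marked(f)}
3. free(b,d)  →  {clear(a,b), clear(a,c), clear(c,a), clear(d,b), clear(f,f), inpos(c), marked(b), marked(f)}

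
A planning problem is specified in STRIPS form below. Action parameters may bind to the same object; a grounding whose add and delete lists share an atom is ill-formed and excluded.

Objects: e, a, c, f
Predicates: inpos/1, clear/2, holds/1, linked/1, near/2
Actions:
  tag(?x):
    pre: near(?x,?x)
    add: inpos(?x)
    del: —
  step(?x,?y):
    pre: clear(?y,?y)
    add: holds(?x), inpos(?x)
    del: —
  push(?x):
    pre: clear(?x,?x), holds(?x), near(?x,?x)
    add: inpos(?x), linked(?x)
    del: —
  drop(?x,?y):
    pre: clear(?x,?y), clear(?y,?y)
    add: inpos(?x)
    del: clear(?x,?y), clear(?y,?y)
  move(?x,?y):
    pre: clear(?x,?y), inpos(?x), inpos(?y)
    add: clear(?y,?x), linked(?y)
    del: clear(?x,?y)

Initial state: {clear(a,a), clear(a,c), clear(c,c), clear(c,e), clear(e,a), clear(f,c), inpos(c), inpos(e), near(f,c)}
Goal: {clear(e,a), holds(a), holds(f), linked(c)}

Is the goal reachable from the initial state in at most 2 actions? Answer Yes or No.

1. step(a,a)  →  {clear(a,a), clear(a,c), clear(c,c), clear(c,e), clear(e,a), clear(f,c), holds(a), inpos(a), inpos(c), inpos(e), near(f,c)}
2. step(f,a)  →  {clear(a,a), clear(a,c), clear(c,c), clear(c,e), clear(e,a), clear(f,c), holds(a), holds(f), inpos(a), inpos(c), inpos(e), inpos(f), near(f,c)}
3. move(a,c)  →  {clear(a,a), clear(c,a), clear(c,c), clear(c,e), clear(e,a), clear(f,c), holds(a), holds(f), inpos(a), inpos(c), inpos(e), inpos(f), linked(c), near(f,c)}
optimal plan length = 3; 3 > 2

No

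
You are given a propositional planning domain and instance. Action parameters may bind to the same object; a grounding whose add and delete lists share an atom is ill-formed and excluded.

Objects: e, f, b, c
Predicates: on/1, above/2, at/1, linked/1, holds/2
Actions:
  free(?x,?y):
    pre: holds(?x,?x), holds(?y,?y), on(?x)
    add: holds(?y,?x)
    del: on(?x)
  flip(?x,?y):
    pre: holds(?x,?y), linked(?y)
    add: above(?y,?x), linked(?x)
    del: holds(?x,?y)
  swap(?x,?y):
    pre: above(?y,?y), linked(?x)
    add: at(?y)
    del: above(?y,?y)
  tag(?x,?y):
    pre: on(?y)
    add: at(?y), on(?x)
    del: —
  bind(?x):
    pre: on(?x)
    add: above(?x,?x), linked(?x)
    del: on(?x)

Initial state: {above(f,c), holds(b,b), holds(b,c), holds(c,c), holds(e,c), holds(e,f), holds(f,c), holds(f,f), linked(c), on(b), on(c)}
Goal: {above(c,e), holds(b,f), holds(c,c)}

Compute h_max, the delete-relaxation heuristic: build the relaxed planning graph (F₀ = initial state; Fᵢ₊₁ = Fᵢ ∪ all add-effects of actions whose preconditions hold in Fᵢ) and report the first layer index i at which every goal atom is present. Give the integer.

2

F0 = init (11 atoms)
F1 = F0 ∪ {above(b,b), above(c,b), above(c,c), above(c,e), above(c,f), at(b), at(c), holds(c,b), holds(f,b), linked(b), linked(e), linked(f), on(e), on(f)}  (25 atoms)
F2 = F1 ∪ {above(b,c), above(b,f), above(e,e), above(f,e), above(f,f), at(e), at(f), holds(b,f), holds(c,f)}  (34 atoms)
goal ⊆ F2  ⇒  h_max = 2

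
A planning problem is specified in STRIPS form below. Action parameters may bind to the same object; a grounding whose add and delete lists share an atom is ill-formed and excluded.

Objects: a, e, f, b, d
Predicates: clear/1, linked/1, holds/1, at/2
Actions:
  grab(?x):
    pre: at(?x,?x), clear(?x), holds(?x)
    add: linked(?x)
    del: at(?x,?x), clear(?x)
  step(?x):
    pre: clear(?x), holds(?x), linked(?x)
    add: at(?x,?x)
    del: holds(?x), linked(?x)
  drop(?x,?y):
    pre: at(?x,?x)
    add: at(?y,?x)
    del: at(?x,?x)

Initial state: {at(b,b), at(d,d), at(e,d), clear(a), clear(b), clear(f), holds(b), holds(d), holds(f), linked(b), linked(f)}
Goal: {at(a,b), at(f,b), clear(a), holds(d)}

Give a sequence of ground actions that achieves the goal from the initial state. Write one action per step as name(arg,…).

1. drop(b,a)  →  {at(a,b), at(d,d), at(e,d), clear(a), clear(b), clear(f), holds(b), holds(d), holds(f), linked(b), linked(f)}
2. step(b)  →  {at(a,b), at(b,b), at(d,d), at(e,d), clear(a), clear(b), clear(f), holds(d), holds(f), linked(f)}
3. drop(b,f)  →  {at(a,b), at(d,d), at(e,d), at(f,b), clear(a), clear(b), clear(f), holds(d), holds(f), linked(f)}

drop(b,a); step(b); drop(b,f)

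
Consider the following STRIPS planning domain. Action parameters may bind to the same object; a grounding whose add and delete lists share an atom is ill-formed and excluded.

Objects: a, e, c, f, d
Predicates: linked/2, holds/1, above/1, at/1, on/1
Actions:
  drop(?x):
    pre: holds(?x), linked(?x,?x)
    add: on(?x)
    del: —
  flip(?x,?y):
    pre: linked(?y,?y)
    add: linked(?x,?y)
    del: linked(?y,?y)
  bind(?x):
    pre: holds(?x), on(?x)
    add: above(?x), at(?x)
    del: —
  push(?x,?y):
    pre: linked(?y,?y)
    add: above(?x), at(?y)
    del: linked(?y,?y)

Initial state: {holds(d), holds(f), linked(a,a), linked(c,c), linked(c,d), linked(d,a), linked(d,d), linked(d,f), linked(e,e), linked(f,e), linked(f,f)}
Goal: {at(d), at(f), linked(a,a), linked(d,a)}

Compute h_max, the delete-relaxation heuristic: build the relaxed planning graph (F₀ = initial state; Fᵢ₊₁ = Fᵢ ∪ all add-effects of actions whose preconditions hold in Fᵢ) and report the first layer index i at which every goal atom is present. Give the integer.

1

F0 = init (11 atoms)
F1 = F0 ∪ {above(a), above(c), above(d), above(e), above(f), at(a), at(c), at(d), at(e), at(f), linked(a,c), linked(a,d), linked(a,e), linked(a,f), linked(c,a), linked(c,e), linked(c,f), linked(d,c), linked(d,e), linked(e,a), linked(e,c), linked(e,d), linked(e,f), linked(f,a), linked(f,c), linked(f,d), on(d), on(f)}  (39 atoms)
goal ⊆ F1  ⇒  h_max = 1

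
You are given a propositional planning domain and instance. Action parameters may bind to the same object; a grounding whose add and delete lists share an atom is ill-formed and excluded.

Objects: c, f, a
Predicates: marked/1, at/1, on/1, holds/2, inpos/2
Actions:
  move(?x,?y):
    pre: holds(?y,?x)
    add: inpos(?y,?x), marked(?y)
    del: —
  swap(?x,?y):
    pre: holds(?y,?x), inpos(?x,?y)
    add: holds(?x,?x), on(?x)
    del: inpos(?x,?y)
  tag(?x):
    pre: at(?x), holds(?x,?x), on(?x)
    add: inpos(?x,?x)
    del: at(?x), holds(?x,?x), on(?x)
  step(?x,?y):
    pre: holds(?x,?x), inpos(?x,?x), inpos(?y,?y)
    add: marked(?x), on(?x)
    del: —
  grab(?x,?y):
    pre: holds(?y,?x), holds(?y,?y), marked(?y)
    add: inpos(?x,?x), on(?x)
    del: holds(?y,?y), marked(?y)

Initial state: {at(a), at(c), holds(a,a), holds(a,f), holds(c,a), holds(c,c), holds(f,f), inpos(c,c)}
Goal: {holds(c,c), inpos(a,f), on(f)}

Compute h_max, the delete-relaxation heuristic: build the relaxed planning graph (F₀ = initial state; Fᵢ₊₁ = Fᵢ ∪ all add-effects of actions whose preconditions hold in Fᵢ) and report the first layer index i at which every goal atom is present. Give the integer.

F0 = init (8 atoms)
F1 = F0 ∪ {inpos(a,a), inpos(a,f), inpos(c,a), inpos(f,f), marked(a), marked(c), marked(f), on(c)}  (16 atoms)
F2 = F1 ∪ {on(a), on(f)}  (18 atoms)
goal ⊆ F2  ⇒  h_max = 2

2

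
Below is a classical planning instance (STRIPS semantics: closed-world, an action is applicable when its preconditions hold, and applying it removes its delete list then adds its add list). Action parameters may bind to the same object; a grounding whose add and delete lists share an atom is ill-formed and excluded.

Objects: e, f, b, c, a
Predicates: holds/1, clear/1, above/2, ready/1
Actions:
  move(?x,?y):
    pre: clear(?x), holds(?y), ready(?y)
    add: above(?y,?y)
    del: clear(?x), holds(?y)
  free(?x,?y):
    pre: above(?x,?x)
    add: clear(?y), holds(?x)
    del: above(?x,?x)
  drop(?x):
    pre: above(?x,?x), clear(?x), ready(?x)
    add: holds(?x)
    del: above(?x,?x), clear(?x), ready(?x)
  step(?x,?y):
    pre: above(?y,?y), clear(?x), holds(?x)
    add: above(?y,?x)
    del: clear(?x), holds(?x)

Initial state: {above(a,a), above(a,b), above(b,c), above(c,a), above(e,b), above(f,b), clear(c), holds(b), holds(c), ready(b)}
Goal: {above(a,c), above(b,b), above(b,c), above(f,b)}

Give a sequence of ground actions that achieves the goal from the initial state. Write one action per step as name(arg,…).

step(c,a); free(a,e); move(e,b)

1. step(c,a)  →  {above(a,a), above(a,b), above(a,c), above(b,c), above(c,a), above(e,b), above(f,b), holds(b), ready(b)}
2. free(a,e)  →  {above(a,b), above(a,c), above(b,c), above(c,a), above(e,b), above(f,b), clear(e), holds(a), holds(b), ready(b)}
3. move(e,b)  →  {above(a,b), above(a,c), above(b,b), above(b,c), above(c,a), above(e,b), above(f,b), holds(a), ready(b)}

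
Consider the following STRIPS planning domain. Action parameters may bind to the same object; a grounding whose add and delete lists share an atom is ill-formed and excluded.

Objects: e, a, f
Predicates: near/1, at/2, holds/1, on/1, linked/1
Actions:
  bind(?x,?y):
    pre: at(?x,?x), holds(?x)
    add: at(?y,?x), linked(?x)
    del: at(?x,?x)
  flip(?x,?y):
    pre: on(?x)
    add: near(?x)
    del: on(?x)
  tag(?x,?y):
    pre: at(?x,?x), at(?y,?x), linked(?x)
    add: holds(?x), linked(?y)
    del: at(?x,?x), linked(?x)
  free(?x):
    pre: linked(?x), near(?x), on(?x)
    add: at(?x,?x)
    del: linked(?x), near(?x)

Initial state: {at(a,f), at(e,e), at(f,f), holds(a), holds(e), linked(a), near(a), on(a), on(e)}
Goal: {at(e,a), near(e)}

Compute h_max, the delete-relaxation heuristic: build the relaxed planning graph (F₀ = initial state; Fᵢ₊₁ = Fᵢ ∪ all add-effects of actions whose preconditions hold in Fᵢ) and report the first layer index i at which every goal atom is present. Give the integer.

F0 = init (9 atoms)
F1 = F0 ∪ {at(a,a), at(a,e), at(f,e), linked(e), near(e)}  (14 atoms)
F2 = F1 ∪ {at(e,a), at(f,a), linked(f)}  (17 atoms)
goal ⊆ F2  ⇒  h_max = 2

2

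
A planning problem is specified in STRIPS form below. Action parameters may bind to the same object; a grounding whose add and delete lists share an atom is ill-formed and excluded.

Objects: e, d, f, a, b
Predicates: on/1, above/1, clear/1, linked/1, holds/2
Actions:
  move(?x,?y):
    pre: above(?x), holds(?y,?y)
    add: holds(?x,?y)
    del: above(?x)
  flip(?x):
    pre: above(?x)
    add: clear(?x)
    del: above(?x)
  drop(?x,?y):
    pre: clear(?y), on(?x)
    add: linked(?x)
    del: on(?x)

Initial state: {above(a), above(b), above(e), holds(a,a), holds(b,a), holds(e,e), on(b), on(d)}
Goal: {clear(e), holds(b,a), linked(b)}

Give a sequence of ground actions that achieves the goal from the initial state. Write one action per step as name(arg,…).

flip(e); drop(b,e)

1. flip(e)  →  {above(a), above(b), clear(e), holds(a,a), holds(b,a), holds(e,e), on(b), on(d)}
2. drop(b,e)  →  {above(a), above(b), clear(e), holds(a,a), holds(b,a), holds(e,e), linked(b), on(d)}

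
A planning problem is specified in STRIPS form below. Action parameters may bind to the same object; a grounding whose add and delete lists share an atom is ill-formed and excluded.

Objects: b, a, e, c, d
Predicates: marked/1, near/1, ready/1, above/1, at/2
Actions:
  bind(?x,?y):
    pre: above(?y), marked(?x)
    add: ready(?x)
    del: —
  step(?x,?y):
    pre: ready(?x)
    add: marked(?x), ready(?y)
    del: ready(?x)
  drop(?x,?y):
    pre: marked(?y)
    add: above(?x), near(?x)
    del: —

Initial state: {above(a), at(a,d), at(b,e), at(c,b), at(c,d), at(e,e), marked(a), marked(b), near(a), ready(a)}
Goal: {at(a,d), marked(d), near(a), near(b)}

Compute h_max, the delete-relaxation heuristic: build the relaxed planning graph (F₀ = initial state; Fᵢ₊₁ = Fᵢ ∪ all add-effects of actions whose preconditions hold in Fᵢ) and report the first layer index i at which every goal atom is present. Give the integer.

F0 = init (10 atoms)
F1 = F0 ∪ {above(b), above(c), above(d), above(e), near(b), near(c), near(d), near(e), ready(b), ready(c), ready(d), ready(e)}  (22 atoms)
F2 = F1 ∪ {marked(c), marked(d), marked(e)}  (25 atoms)
goal ⊆ F2  ⇒  h_max = 2

2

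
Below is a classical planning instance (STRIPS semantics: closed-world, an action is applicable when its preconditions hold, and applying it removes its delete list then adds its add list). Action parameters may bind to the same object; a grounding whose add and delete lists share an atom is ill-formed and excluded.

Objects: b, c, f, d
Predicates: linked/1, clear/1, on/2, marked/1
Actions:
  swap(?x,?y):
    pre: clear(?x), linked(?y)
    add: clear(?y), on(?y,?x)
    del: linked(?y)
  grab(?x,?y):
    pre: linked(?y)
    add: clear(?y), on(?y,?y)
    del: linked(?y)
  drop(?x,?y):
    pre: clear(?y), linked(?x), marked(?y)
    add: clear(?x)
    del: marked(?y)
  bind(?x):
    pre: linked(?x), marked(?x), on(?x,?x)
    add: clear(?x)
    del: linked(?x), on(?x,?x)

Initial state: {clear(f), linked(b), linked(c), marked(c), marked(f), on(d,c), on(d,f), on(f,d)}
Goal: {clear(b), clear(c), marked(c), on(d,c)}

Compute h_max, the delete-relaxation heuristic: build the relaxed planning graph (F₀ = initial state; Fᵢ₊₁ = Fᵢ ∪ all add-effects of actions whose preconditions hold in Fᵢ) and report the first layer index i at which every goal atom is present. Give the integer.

F0 = init (8 atoms)
F1 = F0 ∪ {clear(b), clear(c), on(b,b), on(b,f), on(c,c), on(c,f)}  (14 atoms)
goal ⊆ F1  ⇒  h_max = 1

1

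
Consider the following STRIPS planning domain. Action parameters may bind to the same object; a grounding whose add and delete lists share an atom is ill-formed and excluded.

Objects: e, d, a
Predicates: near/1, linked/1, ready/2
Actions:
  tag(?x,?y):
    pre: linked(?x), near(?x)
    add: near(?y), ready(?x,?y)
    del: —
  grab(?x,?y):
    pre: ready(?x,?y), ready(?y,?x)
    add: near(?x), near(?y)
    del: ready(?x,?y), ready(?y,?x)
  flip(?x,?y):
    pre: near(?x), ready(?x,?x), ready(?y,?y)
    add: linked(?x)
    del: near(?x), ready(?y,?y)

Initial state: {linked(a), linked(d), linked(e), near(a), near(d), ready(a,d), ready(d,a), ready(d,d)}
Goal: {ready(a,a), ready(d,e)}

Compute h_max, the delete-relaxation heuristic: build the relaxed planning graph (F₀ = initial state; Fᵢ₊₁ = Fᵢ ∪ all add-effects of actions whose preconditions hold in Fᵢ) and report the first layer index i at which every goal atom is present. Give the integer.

F0 = init (8 atoms)
F1 = F0 ∪ {near(e), ready(a,a), ready(a,e), ready(d,e)}  (12 atoms)
goal ⊆ F1  ⇒  h_max = 1

1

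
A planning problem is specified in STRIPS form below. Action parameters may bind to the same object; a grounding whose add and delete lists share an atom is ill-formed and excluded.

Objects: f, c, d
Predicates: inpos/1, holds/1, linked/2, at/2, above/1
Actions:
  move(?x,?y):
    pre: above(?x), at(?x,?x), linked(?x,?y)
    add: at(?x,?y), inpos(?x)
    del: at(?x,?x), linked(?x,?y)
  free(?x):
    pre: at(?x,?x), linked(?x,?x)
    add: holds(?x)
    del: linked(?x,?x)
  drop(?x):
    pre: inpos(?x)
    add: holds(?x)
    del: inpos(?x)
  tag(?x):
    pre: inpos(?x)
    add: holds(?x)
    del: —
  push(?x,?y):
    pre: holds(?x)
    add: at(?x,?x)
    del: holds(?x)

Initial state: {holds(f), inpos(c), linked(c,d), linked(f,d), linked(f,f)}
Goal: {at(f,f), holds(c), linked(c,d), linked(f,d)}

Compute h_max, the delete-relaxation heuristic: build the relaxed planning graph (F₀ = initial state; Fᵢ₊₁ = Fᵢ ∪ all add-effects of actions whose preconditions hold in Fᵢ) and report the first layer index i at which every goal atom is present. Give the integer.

F0 = init (5 atoms)
F1 = F0 ∪ {at(f,f), holds(c)}  (7 atoms)
goal ⊆ F1  ⇒  h_max = 1

1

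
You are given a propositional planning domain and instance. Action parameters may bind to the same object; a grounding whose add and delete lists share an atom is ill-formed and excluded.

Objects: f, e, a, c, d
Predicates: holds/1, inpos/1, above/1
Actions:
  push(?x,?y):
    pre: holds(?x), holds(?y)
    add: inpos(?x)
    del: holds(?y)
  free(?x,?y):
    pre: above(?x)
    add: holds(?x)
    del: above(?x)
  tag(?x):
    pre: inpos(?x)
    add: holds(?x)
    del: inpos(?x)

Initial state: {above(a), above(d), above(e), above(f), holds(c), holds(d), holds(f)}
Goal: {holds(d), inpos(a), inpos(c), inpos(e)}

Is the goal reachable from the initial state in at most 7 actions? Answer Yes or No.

1. push(c,f)  →  {above(a), above(d), above(e), above(f), holds(c), holds(d), inpos(c)}
2. free(e,f)  →  {above(a), above(d), above(f), holds(c), holds(d), holds(e), inpos(c)}
3. push(e,e)  →  {above(a), above(d), above(f), holds(c), holds(d), inpos(c), inpos(e)}
4. free(a,f)  →  {above(d), above(f), holds(a), holds(c), holds(d), inpos(c), inpos(e)}
5. push(a,a)  →  {above(d), above(f), holds(c), holds(d), inpos(a), inpos(c), inpos(e)}
optimal plan length = 5; 5 ≤ 7

Yes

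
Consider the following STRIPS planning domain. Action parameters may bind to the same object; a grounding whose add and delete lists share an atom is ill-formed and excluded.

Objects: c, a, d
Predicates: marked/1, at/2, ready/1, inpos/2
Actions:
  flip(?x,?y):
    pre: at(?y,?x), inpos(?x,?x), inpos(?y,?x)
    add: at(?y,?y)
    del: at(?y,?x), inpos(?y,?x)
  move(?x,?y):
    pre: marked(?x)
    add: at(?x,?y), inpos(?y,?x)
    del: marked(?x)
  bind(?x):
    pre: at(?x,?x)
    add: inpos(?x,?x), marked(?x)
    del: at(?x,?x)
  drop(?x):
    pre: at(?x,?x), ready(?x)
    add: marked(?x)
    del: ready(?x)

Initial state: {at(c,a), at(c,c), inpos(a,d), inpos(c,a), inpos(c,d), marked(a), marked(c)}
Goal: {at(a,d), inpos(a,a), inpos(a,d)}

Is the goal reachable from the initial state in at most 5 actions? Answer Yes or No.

Yes

1. move(a,a)  →  {at(a,a), at(c,a), at(c,c), inpos(a,a), inpos(a,d), inpos(c,a), inpos(c,d), marked(c)}
2. bind(a)  →  {at(c,a), at(c,c), inpos(a,a), inpos(a,d), inpos(c,a), inpos(c,d), marked(a), marked(c)}
3. move(a,d)  →  {at(a,d), at(c,a), at(c,c), inpos(a,a), inpos(a,d), inpos(c,a), inpos(c,d), inpos(d,a), marked(c)}
optimal plan length = 3; 3 ≤ 5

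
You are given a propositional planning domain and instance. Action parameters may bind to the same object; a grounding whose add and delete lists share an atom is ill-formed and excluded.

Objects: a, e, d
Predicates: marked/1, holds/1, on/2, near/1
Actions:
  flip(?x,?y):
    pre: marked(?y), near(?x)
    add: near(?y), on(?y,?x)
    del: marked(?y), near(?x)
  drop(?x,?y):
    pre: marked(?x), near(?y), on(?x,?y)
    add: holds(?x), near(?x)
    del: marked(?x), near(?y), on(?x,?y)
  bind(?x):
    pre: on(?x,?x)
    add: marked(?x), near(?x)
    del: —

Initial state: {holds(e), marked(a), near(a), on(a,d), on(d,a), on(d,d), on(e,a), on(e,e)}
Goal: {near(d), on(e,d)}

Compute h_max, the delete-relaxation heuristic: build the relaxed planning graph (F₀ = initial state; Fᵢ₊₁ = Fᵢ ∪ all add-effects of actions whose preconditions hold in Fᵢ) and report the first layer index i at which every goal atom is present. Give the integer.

F0 = init (8 atoms)
F1 = F0 ∪ {marked(d), marked(e), near(d), near(e)}  (12 atoms)
F2 = F1 ∪ {holds(a), holds(d), on(a,e), on(d,e), on(e,d)}  (17 atoms)
goal ⊆ F2  ⇒  h_max = 2

2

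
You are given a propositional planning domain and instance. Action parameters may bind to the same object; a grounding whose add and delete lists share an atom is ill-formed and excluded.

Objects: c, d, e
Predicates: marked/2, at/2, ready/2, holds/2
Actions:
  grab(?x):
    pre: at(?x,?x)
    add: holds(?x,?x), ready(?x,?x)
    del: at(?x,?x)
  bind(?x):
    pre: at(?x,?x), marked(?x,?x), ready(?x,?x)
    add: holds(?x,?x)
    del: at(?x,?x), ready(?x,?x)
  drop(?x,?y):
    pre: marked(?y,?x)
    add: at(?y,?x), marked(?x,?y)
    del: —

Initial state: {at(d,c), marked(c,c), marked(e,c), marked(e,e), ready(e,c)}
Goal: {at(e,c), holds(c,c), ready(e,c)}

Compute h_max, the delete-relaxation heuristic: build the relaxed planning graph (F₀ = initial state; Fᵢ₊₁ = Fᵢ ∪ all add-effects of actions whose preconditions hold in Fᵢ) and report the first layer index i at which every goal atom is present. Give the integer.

2

F0 = init (5 atoms)
F1 = F0 ∪ {at(c,c), at(e,c), at(e,e), marked(c,e)}  (9 atoms)
F2 = F1 ∪ {at(c,e), holds(c,c), holds(e,e), ready(c,c), ready(e,e)}  (14 atoms)
goal ⊆ F2  ⇒  h_max = 2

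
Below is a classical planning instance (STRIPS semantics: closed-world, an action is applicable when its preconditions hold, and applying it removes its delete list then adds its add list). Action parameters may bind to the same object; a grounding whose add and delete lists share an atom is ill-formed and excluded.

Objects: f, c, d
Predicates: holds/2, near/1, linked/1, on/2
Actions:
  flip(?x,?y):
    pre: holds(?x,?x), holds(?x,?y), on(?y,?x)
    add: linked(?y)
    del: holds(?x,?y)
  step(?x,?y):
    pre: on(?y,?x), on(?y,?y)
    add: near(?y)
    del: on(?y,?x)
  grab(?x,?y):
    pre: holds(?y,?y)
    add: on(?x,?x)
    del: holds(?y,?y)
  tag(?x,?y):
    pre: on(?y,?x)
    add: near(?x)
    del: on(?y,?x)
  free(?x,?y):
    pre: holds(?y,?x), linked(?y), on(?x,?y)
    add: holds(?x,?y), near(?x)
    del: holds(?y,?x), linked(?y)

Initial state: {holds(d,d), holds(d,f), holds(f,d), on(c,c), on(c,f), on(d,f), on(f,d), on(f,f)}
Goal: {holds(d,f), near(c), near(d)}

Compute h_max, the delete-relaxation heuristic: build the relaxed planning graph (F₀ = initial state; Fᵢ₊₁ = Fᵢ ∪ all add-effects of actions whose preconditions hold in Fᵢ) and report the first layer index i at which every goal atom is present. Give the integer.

1

F0 = init (8 atoms)
F1 = F0 ∪ {linked(f), near(c), near(d), near(f), on(d,d)}  (13 atoms)
goal ⊆ F1  ⇒  h_max = 1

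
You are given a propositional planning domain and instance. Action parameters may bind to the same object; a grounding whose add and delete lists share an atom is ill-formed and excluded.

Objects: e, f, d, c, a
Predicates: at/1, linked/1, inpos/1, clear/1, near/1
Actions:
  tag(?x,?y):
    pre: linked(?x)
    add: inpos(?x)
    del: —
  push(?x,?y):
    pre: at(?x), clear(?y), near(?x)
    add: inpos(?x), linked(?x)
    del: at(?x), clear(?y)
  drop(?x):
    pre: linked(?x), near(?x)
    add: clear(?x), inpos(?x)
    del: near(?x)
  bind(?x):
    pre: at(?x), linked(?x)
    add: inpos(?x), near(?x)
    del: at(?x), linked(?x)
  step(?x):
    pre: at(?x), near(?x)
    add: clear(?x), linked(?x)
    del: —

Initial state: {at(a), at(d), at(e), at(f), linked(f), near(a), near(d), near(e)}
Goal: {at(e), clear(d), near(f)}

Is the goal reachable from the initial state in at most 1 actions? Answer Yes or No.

1. bind(f)  →  {at(a), at(d), at(e), inpos(f), near(a), near(d), near(e), near(f)}
2. step(d)  →  {at(a), at(d), at(e), clear(d), inpos(f), linked(d), near(a), near(d), near(e), near(f)}
optimal plan length = 2; 2 > 1

No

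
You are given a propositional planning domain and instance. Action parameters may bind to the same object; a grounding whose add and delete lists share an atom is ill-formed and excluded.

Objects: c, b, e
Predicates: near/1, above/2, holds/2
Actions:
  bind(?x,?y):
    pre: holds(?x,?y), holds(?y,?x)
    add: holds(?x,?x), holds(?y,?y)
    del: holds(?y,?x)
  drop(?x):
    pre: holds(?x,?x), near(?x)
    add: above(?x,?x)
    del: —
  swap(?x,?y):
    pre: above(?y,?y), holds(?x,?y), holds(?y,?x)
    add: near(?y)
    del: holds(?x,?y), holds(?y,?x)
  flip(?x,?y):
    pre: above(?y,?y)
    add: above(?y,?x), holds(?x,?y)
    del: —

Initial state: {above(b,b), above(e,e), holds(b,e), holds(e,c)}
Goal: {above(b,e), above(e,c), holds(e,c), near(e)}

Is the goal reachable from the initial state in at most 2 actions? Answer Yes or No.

No

1. flip(c,e)  →  {above(b,b), above(e,c), above(e,e), holds(b,e), holds(c,e), holds(e,c)}
2. flip(e,b)  →  {above(b,b), above(b,e), above(e,c), above(e,e), holds(b,e), holds(c,e), holds(e,b), holds(e,c)}
3. swap(b,e)  →  {above(b,b), above(b,e), above(e,c), above(e,e), holds(c,e), holds(e,c), near(e)}
optimal plan length = 3; 3 > 2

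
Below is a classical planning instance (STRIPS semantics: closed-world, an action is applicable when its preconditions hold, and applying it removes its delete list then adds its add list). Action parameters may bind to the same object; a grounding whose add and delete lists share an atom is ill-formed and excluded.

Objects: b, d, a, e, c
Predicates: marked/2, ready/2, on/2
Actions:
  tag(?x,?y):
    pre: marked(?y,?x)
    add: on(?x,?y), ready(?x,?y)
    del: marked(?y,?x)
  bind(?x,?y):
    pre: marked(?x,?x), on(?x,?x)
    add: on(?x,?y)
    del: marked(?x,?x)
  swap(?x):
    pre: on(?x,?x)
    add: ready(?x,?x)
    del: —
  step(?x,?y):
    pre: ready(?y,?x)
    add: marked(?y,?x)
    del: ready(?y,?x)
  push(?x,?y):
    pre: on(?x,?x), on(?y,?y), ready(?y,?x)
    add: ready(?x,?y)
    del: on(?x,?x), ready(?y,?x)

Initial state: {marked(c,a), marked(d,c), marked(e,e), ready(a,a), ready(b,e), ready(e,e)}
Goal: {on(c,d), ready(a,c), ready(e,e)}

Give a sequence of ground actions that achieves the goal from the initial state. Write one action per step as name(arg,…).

tag(a,c); tag(c,d)

1. tag(a,c)  →  {marked(d,c), marked(e,e), on(a,c), ready(a,a), ready(a,c), ready(b,e), ready(e,e)}
2. tag(c,d)  →  {marked(e,e), on(a,c), on(c,d), ready(a,a), ready(a,c), ready(b,e), ready(c,d), ready(e,e)}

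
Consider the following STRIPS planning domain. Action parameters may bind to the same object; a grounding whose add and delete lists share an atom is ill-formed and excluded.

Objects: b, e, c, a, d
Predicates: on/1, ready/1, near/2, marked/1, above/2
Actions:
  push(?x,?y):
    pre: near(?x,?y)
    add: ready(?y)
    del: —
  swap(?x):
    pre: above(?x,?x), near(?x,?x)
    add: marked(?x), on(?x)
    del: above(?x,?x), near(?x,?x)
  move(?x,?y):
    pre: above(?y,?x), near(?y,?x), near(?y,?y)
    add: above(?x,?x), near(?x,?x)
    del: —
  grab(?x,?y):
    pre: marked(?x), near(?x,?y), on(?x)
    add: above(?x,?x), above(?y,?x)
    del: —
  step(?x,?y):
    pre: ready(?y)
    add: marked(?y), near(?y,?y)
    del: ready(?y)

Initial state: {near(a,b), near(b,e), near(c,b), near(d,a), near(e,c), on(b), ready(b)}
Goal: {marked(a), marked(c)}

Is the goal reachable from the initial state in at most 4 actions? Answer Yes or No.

Yes

1. push(e,c)  →  {near(a,b), near(b,e), near(c,b), near(d,a), near(e,c), on(b), ready(b), ready(c)}
2. push(d,a)  →  {near(a,b), near(b,e), near(c,b), near(d,a), near(e,c), on(b), ready(a), ready(b), ready(c)}
3. step(b,c)  →  {marked(c), near(a,b), near(b,e), near(c,b), near(c,c), near(d,a), near(e,c), on(b), ready(a), ready(b)}
4. step(b,a)  →  {marked(a), marked(c), near(a,a), near(a,b), near(b,e), near(c,b), near(c,c), near(d,a), near(e,c), on(b), ready(b)}
optimal plan length = 4; 4 ≤ 4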